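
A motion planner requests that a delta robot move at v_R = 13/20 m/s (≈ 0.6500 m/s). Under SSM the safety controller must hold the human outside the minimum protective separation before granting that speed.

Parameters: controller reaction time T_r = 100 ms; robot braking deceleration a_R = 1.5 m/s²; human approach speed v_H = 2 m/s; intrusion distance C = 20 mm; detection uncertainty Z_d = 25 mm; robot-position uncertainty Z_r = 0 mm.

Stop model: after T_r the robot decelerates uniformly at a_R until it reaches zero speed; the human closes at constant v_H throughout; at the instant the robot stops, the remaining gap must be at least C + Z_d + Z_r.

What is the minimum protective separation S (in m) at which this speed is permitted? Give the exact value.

stop time T_s = (13/20)/(3/2) = 0.4333 s
robot covers v_R·T_r = 0.6500·0.1000 = 0.0650 m before braking
robot under decel: 0.6500²/(2·1.5000) = 0.1408 m
human closes 2.0000·0.5333 = 1.0667 m
residual clearance needed = 0.0200+0.0250+0.0000 = 0.0450 m
S_min ≈ 0.0650+0.1408+1.0667+0.0450  ⇒  S_min = 527/400 m

S_min = 527/400 m = 1.3175 m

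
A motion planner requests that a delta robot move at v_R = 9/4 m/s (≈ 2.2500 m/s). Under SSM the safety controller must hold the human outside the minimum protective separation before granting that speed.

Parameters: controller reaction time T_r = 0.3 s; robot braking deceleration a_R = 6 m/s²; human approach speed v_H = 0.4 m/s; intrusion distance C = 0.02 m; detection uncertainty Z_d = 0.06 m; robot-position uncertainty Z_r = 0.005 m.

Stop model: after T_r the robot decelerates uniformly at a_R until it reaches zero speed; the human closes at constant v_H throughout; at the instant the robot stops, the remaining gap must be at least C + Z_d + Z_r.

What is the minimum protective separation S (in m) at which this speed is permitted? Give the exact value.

braking lasts T_s = (9/4)/6 = 0.3750 s
reaction-phase robot travel = 2.2500·0.3000 = 0.6750 m
robot under decel: 2.2500²/(2·6.0000) = 0.4219 m
human over T_r+T_s: 0.4000·(0.3000+0.3750) = 0.2700 m
residual clearance needed = 0.0200+0.0600+0.0050 = 0.0850 m
S_min ≈ 0.6750+0.4219+0.2700+0.0850  ⇒  S_min = 2323/1600 m

S_min = 2323/1600 m = 1.4519 m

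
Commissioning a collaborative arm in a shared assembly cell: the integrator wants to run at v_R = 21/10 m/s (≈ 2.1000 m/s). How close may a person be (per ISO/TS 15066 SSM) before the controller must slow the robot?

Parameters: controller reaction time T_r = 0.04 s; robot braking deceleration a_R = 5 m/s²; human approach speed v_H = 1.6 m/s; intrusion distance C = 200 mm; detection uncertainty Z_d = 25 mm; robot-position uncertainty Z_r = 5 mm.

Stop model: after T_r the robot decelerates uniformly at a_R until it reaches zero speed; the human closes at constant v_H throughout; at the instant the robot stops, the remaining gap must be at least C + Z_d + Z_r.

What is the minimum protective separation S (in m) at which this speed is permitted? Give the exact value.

S_min = 1491/1000 m = 1.4910 m

stop time T_s = (21/10)/5 = 0.4200 s
robot in T_r: 2.1000·0.0400 = 0.0840 m
robot covers 2.1000·0.4200 − ½·5.0000·0.4200² = 0.4410 m while stopping
human over T_r+T_s: 1.6000·(0.0400+0.4200) = 0.7360 m
margins: 0.2000+0.0250+0.0050 = 0.2300 m
S_min ≈ 0.0840+0.4410+0.7360+0.2300  ⇒  S_min = 1491/1000 m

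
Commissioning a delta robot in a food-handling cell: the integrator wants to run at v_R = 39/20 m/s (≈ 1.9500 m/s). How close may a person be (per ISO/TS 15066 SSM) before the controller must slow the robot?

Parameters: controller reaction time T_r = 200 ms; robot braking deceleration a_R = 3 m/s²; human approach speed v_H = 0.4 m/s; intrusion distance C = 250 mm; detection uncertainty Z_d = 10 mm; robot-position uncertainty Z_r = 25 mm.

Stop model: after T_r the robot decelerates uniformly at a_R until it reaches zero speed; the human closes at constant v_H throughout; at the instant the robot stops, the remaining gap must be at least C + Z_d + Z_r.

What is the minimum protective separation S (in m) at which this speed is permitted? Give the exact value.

stop time T_s = (39/20)/3 = 0.6500 s
reaction-phase robot travel = 1.9500·0.2000 = 0.3900 m
braking distance = 1.9500²/(2·3.0000) = 0.6338 m
human over T_r+T_s: 0.4000·(0.2000+0.6500) = 0.3400 m
residual clearance needed = 0.2500+0.0100+0.0250 = 0.2850 m
S_min ≈ 0.3900+0.6338+0.3400+0.2850  ⇒  S_min = 1319/800 m

S_min = 1319/800 m = 1.6487 m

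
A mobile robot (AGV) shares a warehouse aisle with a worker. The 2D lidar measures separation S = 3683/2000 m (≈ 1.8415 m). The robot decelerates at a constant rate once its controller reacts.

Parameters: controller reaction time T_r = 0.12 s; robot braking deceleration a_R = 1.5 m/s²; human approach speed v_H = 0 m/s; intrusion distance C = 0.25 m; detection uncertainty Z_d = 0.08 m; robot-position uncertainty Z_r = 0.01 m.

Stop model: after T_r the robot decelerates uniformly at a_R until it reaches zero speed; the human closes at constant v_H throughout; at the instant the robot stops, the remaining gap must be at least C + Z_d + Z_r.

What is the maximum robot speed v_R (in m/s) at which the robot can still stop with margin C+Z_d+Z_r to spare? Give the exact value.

at the boundary: (1/3)·v² + (3/25)·v + (-3003/2000) = 0
  disc = (3/25)² − 4·(1/3)·(-3003/2000) = 5041/2500 ; √disc = 71/50
  v_R = (−(3/25) + 71/50) / (2·(1/3)) = 39/20 m/s
check:
T_s = v_R/a_R = (39/20)/(3/2) = 1.3000 s
reaction-phase robot travel = 1.9500·0.1200 = 0.2340 m
robot under decel: 1.9500²/(2·1.5000) = 1.2675 m
human over T_r+T_s: 0.0000·(0.1200+1.3000) = 0.0000 m
C+Z_d+Z_r = 0.2500+0.0800+0.0100 = 0.3400 m
sum ≈ 0.2340+1.2675+0.0000+0.3400 ≈ 1.8415 m = S ✓

v_R_max = 39/20 m/s = 1.9500 m/s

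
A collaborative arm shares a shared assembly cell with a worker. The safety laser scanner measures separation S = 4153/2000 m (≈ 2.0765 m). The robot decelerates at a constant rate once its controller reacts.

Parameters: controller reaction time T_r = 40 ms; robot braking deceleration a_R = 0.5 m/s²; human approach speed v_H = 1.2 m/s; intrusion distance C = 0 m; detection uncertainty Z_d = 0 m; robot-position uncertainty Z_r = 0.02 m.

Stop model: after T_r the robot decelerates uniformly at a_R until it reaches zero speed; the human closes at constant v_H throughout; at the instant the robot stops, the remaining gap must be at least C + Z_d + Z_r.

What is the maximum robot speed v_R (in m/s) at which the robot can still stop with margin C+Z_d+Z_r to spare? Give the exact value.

v_R_max = 13/20 m/s = 0.6500 m/s

quadratic (1)·v² + (61/25)·v + (-4017/2000) = 0
  disc = (61/25)² − 4·(1)·(-4017/2000) = 34969/2500 ; √disc = 187/50
  v_R = (−(61/25) + 187/50) / (2·(1)) = 13/20 m/s
check:
stop time T_s = (13/20)/(1/2) = 1.3000 s
reaction-phase robot travel = 0.6500·0.0400 = 0.0260 m
braking distance = 0.6500²/(2·0.5000) = 0.4225 m
person approaches 1.2000·(0.0400+1.3000) = 1.6080 m
C+Z_d+Z_r = 0.0000+0.0000+0.0200 = 0.0200 m
sum ≈ 0.0260+0.4225+1.6080+0.0200 ≈ 2.0765 m = S ✓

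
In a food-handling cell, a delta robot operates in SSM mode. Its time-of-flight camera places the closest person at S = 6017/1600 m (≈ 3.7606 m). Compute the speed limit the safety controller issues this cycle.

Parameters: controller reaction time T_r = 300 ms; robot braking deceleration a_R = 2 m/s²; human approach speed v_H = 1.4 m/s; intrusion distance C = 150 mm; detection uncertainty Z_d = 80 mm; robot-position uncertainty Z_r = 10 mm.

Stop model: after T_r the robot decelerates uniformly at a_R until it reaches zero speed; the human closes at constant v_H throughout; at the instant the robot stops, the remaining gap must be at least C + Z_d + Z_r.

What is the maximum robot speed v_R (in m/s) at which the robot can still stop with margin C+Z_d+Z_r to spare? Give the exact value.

at the boundary: (1/4)·v² + (1)·v + (-4961/1600) = 0
  disc = (1)² − 4·(1/4)·(-4961/1600) = 6561/1600 ; √disc = 81/40
  v_R = (−(1) + 81/40) / (2·(1/4)) = 41/20 m/s
check:
T_s = v_R/a_R = (41/20)/2 = 1.0250 s
reaction-phase robot travel = 2.0500·0.3000 = 0.6150 m
robot under decel: 2.0500²/(2·2.0000) = 1.0506 m
human over T_r+T_s: 1.4000·(0.3000+1.0250) = 1.8550 m
margins: 0.1500+0.0800+0.0100 = 0.2400 m
sum ≈ 0.6150+1.0506+1.8550+0.2400 ≈ 3.7606 m = S ✓

v_R_max = 41/20 m/s = 2.0500 m/s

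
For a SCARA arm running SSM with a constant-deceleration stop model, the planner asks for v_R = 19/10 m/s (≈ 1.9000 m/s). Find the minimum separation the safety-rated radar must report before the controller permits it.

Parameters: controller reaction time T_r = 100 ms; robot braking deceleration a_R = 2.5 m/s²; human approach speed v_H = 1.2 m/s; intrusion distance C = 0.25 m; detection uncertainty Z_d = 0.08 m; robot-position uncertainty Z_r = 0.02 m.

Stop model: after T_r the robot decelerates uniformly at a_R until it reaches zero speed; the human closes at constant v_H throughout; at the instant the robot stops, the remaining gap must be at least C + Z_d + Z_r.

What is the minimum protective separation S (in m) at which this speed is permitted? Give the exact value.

T_s = v_R/a_R = (19/10)/(5/2) = 0.7600 s
robot covers v_R·T_r = 1.9000·0.1000 = 0.1900 m before braking
robot under decel: 1.9000²/(2·2.5000) = 0.7220 m
person approaches 1.2000·(0.1000+0.7600) = 1.0320 m
C+Z_d+Z_r = 0.2500+0.0800+0.0200 = 0.3500 m
S_min ≈ 0.1900+0.7220+1.0320+0.3500  ⇒  S_min = 1147/500 m

S_min = 1147/500 m = 2.2940 m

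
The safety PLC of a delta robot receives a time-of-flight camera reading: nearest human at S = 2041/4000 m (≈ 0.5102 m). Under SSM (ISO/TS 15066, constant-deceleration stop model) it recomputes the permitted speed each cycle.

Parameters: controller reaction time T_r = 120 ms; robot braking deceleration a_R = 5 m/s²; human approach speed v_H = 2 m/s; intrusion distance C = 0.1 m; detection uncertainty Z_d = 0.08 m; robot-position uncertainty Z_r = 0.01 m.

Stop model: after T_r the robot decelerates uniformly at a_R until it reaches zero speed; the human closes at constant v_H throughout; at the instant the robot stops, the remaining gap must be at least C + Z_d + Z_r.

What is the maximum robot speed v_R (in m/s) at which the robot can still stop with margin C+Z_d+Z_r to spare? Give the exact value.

at the boundary: (1/10)·v² + (13/25)·v + (-321/4000) = 0
  disc = (13/25)² − 4·(1/10)·(-321/4000) = 121/400 ; √disc = 11/20
  v_R = (−(13/25) + 11/20) / (2·(1/10)) = 3/20 m/s
check:
braking lasts T_s = (3/20)/5 = 0.0300 s
reaction-phase robot travel = 0.1500·0.1200 = 0.0180 m
robot under decel: 0.1500²/(2·5.0000) = 0.0022 m
person approaches 2.0000·(0.1200+0.0300) = 0.3000 m
margins: 0.1000+0.0800+0.0100 = 0.1900 m
sum ≈ 0.0180+0.0022+0.3000+0.1900 ≈ 0.5102 m = S ✓

v_R_max = 3/20 m/s = 0.1500 m/s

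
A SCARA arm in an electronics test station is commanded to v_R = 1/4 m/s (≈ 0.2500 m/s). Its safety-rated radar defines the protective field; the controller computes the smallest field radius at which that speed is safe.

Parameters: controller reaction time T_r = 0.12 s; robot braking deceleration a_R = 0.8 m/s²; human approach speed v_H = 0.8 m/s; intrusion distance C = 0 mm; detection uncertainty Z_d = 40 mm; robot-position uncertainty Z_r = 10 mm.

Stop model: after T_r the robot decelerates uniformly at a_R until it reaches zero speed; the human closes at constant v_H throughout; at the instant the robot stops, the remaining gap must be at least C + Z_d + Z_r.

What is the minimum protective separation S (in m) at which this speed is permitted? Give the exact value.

S_min = 7441/16000 m = 0.4651 m

stop time T_s = (1/4)/(4/5) = 0.3125 s
reaction-phase robot travel = 0.2500·0.1200 = 0.0300 m
braking distance = 0.2500²/(2·0.8000) = 0.0391 m
human closes 0.8000·0.4325 = 0.3460 m
margins: 0.0000+0.0400+0.0100 = 0.0500 m
S_min ≈ 0.0300+0.0391+0.3460+0.0500  ⇒  S_min = 7441/16000 m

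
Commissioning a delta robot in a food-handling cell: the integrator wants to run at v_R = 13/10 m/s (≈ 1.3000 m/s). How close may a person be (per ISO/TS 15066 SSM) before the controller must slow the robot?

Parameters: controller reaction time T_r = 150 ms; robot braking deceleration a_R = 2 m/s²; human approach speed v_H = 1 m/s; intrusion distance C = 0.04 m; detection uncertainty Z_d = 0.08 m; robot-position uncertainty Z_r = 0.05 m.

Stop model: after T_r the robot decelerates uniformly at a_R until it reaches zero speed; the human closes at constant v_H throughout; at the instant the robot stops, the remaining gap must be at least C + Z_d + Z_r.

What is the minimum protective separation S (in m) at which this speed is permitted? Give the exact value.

S_min = 127/80 m = 1.5875 m

T_s = v_R/a_R = (13/10)/2 = 0.6500 s
robot in T_r: 1.3000·0.1500 = 0.1950 m
robot under decel: 1.3000²/(2·2.0000) = 0.4225 m
human over T_r+T_s: 1.0000·(0.1500+0.6500) = 0.8000 m
margins: 0.0400+0.0800+0.0500 = 0.1700 m
S_min ≈ 0.1950+0.4225+0.8000+0.1700  ⇒  S_min = 127/80 m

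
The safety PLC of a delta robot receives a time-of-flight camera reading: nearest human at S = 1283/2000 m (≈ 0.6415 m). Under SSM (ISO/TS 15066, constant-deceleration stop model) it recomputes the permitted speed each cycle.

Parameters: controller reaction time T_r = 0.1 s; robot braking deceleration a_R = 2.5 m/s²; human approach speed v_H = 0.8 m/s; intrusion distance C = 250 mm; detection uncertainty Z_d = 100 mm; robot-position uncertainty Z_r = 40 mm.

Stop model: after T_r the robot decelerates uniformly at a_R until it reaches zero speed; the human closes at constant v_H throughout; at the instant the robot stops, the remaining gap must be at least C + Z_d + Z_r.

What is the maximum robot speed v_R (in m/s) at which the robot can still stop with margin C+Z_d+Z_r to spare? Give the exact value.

v_R_max = 7/20 m/s = 0.3500 m/s

quadratic (1/5)·v² + (21/50)·v + (-343/2000) = 0
  disc = (21/50)² − 4·(1/5)·(-343/2000) = 196/625 ; √disc = 14/25
  v_R = (−(21/50) + 14/25) / (2·(1/5)) = 7/20 m/s
check:
stop time T_s = (7/20)/(5/2) = 0.1400 s
robot in T_r: 0.3500·0.1000 = 0.0350 m
braking distance = 0.3500²/(2·2.5000) = 0.0245 m
human over T_r+T_s: 0.8000·(0.1000+0.1400) = 0.1920 m
margins: 0.2500+0.1000+0.0400 = 0.3900 m
sum ≈ 0.0350+0.0245+0.1920+0.3900 ≈ 0.6415 m = S ✓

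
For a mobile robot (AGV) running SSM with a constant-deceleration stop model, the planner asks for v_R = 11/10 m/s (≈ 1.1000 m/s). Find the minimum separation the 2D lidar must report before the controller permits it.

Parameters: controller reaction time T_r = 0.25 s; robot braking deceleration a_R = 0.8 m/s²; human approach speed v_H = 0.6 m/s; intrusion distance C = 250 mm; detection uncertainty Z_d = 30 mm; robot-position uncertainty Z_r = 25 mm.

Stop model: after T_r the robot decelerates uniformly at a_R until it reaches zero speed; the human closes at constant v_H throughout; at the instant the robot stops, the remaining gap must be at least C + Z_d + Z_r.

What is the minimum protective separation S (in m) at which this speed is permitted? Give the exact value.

S_min = 1849/800 m = 2.3112 m

stop time T_s = (11/10)/(4/5) = 1.3750 s
robot covers v_R·T_r = 1.1000·0.2500 = 0.2750 m before braking
braking distance = 1.1000²/(2·0.8000) = 0.7562 m
human over T_r+T_s: 0.6000·(0.2500+1.3750) = 0.9750 m
margins: 0.2500+0.0300+0.0250 = 0.3050 m
S_min ≈ 0.2750+0.7562+0.9750+0.3050  ⇒  S_min = 1849/800 m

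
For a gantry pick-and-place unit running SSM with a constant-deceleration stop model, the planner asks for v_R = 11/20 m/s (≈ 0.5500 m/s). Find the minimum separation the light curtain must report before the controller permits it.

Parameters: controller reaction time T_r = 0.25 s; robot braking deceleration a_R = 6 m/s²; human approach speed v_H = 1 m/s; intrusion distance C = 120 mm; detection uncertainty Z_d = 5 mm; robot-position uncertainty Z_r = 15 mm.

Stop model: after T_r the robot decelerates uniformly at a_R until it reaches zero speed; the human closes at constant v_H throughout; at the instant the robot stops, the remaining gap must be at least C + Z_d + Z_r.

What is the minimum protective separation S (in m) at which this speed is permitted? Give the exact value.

S_min = 1031/1600 m = 0.6444 m

braking lasts T_s = (11/20)/6 = 0.0917 s
robot covers v_R·T_r = 0.5500·0.2500 = 0.1375 m before braking
robot under decel: 0.5500²/(2·6.0000) = 0.0252 m
person approaches 1.0000·(0.2500+0.0917) = 0.3417 m
margins: 0.1200+0.0050+0.0150 = 0.1400 m
S_min ≈ 0.1375+0.0252+0.3417+0.1400  ⇒  S_min = 1031/1600 m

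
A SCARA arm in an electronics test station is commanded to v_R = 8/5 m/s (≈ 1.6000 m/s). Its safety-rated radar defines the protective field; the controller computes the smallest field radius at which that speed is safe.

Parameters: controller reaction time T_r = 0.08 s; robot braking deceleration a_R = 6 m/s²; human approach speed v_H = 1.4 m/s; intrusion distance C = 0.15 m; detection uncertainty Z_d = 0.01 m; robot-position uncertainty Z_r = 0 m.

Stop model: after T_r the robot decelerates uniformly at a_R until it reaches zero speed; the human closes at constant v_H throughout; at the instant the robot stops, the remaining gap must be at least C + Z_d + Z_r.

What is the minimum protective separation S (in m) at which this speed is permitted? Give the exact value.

braking lasts T_s = (8/5)/6 = 0.2667 s
reaction-phase robot travel = 1.6000·0.0800 = 0.1280 m
robot covers 1.6000·0.2667 − ½·6.0000·0.2667² = 0.2133 m while stopping
person approaches 1.4000·(0.0800+0.2667) = 0.4853 m
C+Z_d+Z_r = 0.1500+0.0100+0.0000 = 0.1600 m
S_min ≈ 0.1280+0.2133+0.4853+0.1600  ⇒  S_min = 74/75 m

S_min = 74/75 m = 0.9867 m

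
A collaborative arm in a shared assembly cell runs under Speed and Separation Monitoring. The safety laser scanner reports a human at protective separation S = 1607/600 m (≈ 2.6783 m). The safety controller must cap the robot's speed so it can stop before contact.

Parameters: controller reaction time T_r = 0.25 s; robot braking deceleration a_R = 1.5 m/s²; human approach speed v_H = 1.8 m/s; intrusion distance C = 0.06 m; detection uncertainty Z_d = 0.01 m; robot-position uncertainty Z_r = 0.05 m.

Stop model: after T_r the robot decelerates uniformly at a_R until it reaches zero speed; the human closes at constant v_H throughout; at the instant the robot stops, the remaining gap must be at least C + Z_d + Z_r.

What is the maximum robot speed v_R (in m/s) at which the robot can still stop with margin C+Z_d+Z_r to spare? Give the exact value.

at the boundary: (1/3)·v² + (29/20)·v + (-253/120) = 0
  disc = (29/20)² − 4·(1/3)·(-253/120) = 17689/3600 ; √disc = 133/60
  v_R = (−(29/20) + 133/60) / (2·(1/3)) = 23/20 m/s
check:
T_s = v_R/a_R = (23/20)/(3/2) = 0.7667 s
robot in T_r: 1.1500·0.2500 = 0.2875 m
robot under decel: 1.1500²/(2·1.5000) = 0.4408 m
human closes 1.8000·1.0167 = 1.8300 m
residual clearance needed = 0.0600+0.0100+0.0500 = 0.1200 m
sum ≈ 0.2875+0.4408+1.8300+0.1200 ≈ 2.6783 m = S ✓

v_R_max = 23/20 m/s = 1.1500 m/s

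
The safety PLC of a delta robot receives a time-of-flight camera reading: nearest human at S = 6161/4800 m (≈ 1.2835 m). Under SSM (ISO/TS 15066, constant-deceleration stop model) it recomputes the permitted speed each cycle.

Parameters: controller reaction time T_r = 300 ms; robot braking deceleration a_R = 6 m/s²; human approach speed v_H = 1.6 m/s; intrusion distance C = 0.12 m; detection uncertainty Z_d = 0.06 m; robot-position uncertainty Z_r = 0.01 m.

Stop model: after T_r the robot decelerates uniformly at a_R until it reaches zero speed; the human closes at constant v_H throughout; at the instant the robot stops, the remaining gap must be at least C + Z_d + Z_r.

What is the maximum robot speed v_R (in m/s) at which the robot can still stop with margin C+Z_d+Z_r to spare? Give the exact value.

quadratic (1/12)·v² + (17/30)·v + (-589/960) = 0
  disc = (17/30)² − 4·(1/12)·(-589/960) = 841/1600 ; √disc = 29/40
  v_R = (−(17/30) + 29/40) / (2·(1/12)) = 19/20 m/s
check:
braking lasts T_s = (19/20)/6 = 0.1583 s
robot in T_r: 0.9500·0.3000 = 0.2850 m
robot under decel: 0.9500²/(2·6.0000) = 0.0752 m
human closes 1.6000·0.4583 = 0.7333 m
C+Z_d+Z_r = 0.1200+0.0600+0.0100 = 0.1900 m
sum ≈ 0.2850+0.0752+0.7333+0.1900 ≈ 1.2835 m = S ✓

v_R_max = 19/20 m/s = 0.9500 m/s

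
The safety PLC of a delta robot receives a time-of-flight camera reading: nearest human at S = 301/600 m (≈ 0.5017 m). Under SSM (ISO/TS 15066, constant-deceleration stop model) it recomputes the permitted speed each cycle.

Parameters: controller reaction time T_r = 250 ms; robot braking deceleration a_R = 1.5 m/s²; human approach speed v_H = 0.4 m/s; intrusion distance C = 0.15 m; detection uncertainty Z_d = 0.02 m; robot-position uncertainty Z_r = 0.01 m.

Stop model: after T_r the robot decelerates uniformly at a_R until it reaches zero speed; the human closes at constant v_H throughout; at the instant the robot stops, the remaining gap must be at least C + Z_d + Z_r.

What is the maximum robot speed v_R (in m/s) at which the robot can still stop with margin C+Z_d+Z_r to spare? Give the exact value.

v_R_max = 7/20 m/s = 0.3500 m/s

at the boundary: (1/3)·v² + (31/60)·v + (-133/600) = 0
  disc = (31/60)² − 4·(1/3)·(-133/600) = 9/16 ; √disc = 3/4
  v_R = (−(31/60) + 3/4) / (2·(1/3)) = 7/20 m/s
check:
braking lasts T_s = (7/20)/(3/2) = 0.2333 s
robot covers v_R·T_r = 0.3500·0.2500 = 0.0875 m before braking
braking distance = 0.3500²/(2·1.5000) = 0.0408 m
person approaches 0.4000·(0.2500+0.2333) = 0.1933 m
residual clearance needed = 0.1500+0.0200+0.0100 = 0.1800 m
sum ≈ 0.0875+0.0408+0.1933+0.1800 ≈ 0.5017 m = S ✓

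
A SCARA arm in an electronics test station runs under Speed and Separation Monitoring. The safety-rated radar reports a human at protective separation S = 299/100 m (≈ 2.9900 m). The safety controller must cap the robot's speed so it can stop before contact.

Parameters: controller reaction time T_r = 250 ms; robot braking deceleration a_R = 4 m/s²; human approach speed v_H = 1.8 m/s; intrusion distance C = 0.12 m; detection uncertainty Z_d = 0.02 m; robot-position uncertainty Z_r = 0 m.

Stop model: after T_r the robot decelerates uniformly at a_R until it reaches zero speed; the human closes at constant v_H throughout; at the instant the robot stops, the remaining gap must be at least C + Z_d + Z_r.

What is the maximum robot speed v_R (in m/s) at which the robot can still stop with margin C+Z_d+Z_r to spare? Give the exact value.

v_R_max = 12/5 m/s = 2.4000 m/s

quadratic (1/8)·v² + (7/10)·v + (-12/5) = 0
  disc = (7/10)² − 4·(1/8)·(-12/5) = 169/100 ; √disc = 13/10
  v_R = (−(7/10) + 13/10) / (2·(1/8)) = 12/5 m/s
check:
stop time T_s = (12/5)/4 = 0.6000 s
robot covers v_R·T_r = 2.4000·0.2500 = 0.6000 m before braking
robot under decel: 2.4000²/(2·4.0000) = 0.7200 m
human closes 1.8000·0.8500 = 1.5300 m
C+Z_d+Z_r = 0.1200+0.0200+0.0000 = 0.1400 m
sum ≈ 0.6000+0.7200+1.5300+0.1400 ≈ 2.9900 m = S ✓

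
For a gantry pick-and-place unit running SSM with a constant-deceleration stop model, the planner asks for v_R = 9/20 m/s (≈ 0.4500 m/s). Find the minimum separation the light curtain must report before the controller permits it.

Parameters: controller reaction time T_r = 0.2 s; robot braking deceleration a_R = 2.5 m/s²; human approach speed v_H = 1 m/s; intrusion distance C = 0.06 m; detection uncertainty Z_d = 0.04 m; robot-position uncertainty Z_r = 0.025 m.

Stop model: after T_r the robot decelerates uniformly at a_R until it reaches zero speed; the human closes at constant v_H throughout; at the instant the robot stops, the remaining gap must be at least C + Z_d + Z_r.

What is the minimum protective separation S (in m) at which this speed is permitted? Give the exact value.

S_min = 1271/2000 m = 0.6355 m

stop time T_s = (9/20)/(5/2) = 0.1800 s
robot in T_r: 0.4500·0.2000 = 0.0900 m
robot covers 0.4500·0.1800 − ½·2.5000·0.1800² = 0.0405 m while stopping
human over T_r+T_s: 1.0000·(0.2000+0.1800) = 0.3800 m
margins: 0.0600+0.0400+0.0250 = 0.1250 m
S_min ≈ 0.0900+0.0405+0.3800+0.1250  ⇒  S_min = 1271/2000 m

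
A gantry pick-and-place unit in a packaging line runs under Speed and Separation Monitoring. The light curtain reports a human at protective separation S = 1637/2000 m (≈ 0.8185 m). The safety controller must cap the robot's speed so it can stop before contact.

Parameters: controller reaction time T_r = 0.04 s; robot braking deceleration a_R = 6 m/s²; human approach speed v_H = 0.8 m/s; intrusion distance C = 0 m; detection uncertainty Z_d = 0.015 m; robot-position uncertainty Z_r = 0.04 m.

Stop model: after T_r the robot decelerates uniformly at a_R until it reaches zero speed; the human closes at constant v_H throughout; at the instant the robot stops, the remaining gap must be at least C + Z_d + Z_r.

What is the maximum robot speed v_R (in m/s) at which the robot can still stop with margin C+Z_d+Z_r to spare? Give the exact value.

at the boundary: (1/12)·v² + (13/75)·v + (-1463/2000) = 0
  disc = (13/75)² − 4·(1/12)·(-1463/2000) = 24649/90000 ; √disc = 157/300
  v_R = (−(13/75) + 157/300) / (2·(1/12)) = 21/10 m/s
check:
braking lasts T_s = (21/10)/6 = 0.3500 s
reaction-phase robot travel = 2.1000·0.0400 = 0.0840 m
braking distance = 2.1000²/(2·6.0000) = 0.3675 m
person approaches 0.8000·(0.0400+0.3500) = 0.3120 m
margins: 0.0000+0.0150+0.0400 = 0.0550 m
sum ≈ 0.0840+0.3675+0.3120+0.0550 ≈ 0.8185 m = S ✓

v_R_max = 21/10 m/s = 2.1000 m/s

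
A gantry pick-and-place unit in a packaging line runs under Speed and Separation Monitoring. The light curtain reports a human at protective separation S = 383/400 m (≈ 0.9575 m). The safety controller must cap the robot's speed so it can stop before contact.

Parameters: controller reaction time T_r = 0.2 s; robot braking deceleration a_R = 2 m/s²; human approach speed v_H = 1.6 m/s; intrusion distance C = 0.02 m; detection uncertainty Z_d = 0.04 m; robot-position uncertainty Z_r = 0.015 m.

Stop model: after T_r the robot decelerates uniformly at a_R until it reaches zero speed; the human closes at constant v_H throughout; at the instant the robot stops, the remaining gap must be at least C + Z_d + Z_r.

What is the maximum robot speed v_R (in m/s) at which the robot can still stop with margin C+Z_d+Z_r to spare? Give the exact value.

v_R_max = 1/2 m/s = 0.5000 m/s

quadratic (1/4)·v² + (1)·v + (-9/16) = 0
  disc = (1)² − 4·(1/4)·(-9/16) = 25/16 ; √disc = 5/4
  v_R = (−(1) + 5/4) / (2·(1/4)) = 1/2 m/s
check:
T_s = v_R/a_R = (1/2)/2 = 0.2500 s
robot in T_r: 0.5000·0.2000 = 0.1000 m
braking distance = 0.5000²/(2·2.0000) = 0.0625 m
human over T_r+T_s: 1.6000·(0.2000+0.2500) = 0.7200 m
C+Z_d+Z_r = 0.0200+0.0400+0.0150 = 0.0750 m
sum ≈ 0.1000+0.0625+0.7200+0.0750 ≈ 0.9575 m = S ✓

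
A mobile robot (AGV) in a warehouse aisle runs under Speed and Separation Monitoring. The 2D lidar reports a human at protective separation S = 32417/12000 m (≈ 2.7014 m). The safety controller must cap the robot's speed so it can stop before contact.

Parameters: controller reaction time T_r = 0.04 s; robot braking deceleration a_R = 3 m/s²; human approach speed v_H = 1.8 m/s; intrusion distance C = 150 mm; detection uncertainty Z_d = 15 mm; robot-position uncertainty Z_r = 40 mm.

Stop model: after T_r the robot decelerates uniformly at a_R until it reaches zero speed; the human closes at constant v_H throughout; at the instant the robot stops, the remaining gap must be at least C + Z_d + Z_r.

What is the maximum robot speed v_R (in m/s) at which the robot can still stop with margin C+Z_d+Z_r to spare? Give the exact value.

v_R_max = 47/20 m/s = 2.3500 m/s

collect terms ⇒ (1/6)·v_R² + (16/25)·v_R + (-29093/12000) = 0
  disc = (16/25)² − 4·(1/6)·(-29093/12000) = 182329/90000 ; √disc = 427/300
  v_R = (−(16/25) + 427/300) / (2·(1/6)) = 47/20 m/s
check:
stop time T_s = (47/20)/3 = 0.7833 s
robot in T_r: 2.3500·0.0400 = 0.0940 m
robot under decel: 2.3500²/(2·3.0000) = 0.9204 m
human closes 1.8000·0.8233 = 1.4820 m
residual clearance needed = 0.1500+0.0150+0.0400 = 0.2050 m
sum ≈ 0.0940+0.9204+1.4820+0.2050 ≈ 2.7014 m = S ✓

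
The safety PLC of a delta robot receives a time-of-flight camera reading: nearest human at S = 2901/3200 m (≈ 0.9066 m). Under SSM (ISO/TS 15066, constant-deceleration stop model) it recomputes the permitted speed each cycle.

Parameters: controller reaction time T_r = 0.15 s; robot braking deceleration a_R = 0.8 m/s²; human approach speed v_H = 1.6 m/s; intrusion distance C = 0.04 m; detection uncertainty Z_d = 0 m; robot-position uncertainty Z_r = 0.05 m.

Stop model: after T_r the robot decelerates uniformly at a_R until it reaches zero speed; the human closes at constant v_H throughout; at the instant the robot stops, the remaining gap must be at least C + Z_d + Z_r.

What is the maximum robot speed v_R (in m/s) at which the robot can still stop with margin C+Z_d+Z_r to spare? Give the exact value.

quadratic (5/8)·v² + (43/20)·v + (-369/640) = 0
  disc = (43/20)² − 4·(5/8)·(-369/640) = 38809/6400 ; √disc = 197/80
  v_R = (−(43/20) + 197/80) / (2·(5/8)) = 1/4 m/s
check:
stop time T_s = (1/4)/(4/5) = 0.3125 s
reaction-phase robot travel = 0.2500·0.1500 = 0.0375 m
braking distance = 0.2500²/(2·0.8000) = 0.0391 m
person approaches 1.6000·(0.1500+0.3125) = 0.7400 m
C+Z_d+Z_r = 0.0400+0.0000+0.0500 = 0.0900 m
sum ≈ 0.0375+0.0391+0.7400+0.0900 ≈ 0.9066 m = S ✓

v_R_max = 1/4 m/s = 0.2500 m/s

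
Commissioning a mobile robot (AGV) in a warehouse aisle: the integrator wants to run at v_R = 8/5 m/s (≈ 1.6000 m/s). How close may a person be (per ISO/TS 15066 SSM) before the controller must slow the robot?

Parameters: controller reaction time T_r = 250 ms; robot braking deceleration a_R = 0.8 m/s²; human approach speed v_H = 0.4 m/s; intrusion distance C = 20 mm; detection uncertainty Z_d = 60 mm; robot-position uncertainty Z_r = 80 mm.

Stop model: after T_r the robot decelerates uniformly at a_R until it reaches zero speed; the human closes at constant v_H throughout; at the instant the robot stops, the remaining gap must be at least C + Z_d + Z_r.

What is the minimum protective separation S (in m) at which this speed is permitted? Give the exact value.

stop time T_s = (8/5)/(4/5) = 2.0000 s
reaction-phase robot travel = 1.6000·0.2500 = 0.4000 m
robot under decel: 1.6000²/(2·0.8000) = 1.6000 m
person approaches 0.4000·(0.2500+2.0000) = 0.9000 m
C+Z_d+Z_r = 0.0200+0.0600+0.0800 = 0.1600 m
S_min ≈ 0.4000+1.6000+0.9000+0.1600  ⇒  S_min = 153/50 m

S_min = 153/50 m = 3.0600 m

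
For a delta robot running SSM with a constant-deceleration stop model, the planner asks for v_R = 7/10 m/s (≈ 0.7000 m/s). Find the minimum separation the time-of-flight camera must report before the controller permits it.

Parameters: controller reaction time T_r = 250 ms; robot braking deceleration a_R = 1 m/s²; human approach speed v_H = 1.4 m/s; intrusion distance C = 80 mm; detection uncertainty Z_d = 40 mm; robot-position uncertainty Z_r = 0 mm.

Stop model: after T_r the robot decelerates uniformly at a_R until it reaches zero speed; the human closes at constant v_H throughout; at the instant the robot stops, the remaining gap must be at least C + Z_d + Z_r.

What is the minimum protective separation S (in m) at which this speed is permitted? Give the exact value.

stop time T_s = (7/10)/1 = 0.7000 s
reaction-phase robot travel = 0.7000·0.2500 = 0.1750 m
robot under decel: 0.7000²/(2·1.0000) = 0.2450 m
human over T_r+T_s: 1.4000·(0.2500+0.7000) = 1.3300 m
C+Z_d+Z_r = 0.0800+0.0400+0.0000 = 0.1200 m
S_min ≈ 0.1750+0.2450+1.3300+0.1200  ⇒  S_min = 187/100 m

S_min = 187/100 m = 1.8700 m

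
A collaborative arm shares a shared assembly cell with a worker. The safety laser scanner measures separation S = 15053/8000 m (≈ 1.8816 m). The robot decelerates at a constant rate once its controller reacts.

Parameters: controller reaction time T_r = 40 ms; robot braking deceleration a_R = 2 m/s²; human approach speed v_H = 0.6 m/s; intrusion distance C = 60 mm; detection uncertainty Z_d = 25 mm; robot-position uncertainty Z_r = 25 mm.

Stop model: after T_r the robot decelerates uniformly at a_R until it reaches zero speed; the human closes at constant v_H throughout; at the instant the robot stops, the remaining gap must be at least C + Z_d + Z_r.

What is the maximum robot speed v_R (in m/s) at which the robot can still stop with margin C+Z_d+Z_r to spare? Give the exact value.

collect terms ⇒ (1/4)·v_R² + (17/50)·v_R + (-13981/8000) = 0
  disc = (17/50)² − 4·(1/4)·(-13981/8000) = 74529/40000 ; √disc = 273/200
  v_R = (−(17/50) + 273/200) / (2·(1/4)) = 41/20 m/s
check:
T_s = v_R/a_R = (41/20)/2 = 1.0250 s
robot covers v_R·T_r = 2.0500·0.0400 = 0.0820 m before braking
robot under decel: 2.0500²/(2·2.0000) = 1.0506 m
human closes 0.6000·1.0650 = 0.6390 m
residual clearance needed = 0.0600+0.0250+0.0250 = 0.1100 m
sum ≈ 0.0820+1.0506+0.6390+0.1100 ≈ 1.8816 m = S ✓

v_R_max = 41/20 m/s = 2.0500 m/s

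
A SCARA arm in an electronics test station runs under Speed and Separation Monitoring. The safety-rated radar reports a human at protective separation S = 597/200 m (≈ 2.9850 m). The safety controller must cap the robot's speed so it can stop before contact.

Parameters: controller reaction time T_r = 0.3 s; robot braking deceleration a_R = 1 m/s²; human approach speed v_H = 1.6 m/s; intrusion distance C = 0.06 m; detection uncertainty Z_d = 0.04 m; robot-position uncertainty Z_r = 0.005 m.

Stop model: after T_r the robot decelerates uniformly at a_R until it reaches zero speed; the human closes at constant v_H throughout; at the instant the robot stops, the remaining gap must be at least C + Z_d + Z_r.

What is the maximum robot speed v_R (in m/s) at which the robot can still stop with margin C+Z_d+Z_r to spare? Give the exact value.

at the boundary: (1/2)·v² + (19/10)·v + (-12/5) = 0
  disc = (19/10)² − 4·(1/2)·(-12/5) = 841/100 ; √disc = 29/10
  v_R = (−(19/10) + 29/10) / (2·(1/2)) = 1 m/s
check:
stop time T_s = 1/1 = 1.0000 s
robot in T_r: 1.0000·0.3000 = 0.3000 m
robot under decel: 1.0000²/(2·1.0000) = 0.5000 m
human closes 1.6000·1.3000 = 2.0800 m
margins: 0.0600+0.0400+0.0050 = 0.1050 m
sum ≈ 0.3000+0.5000+2.0800+0.1050 ≈ 2.9850 m = S ✓

v_R_max = 1 m/s = 1.0000 m/s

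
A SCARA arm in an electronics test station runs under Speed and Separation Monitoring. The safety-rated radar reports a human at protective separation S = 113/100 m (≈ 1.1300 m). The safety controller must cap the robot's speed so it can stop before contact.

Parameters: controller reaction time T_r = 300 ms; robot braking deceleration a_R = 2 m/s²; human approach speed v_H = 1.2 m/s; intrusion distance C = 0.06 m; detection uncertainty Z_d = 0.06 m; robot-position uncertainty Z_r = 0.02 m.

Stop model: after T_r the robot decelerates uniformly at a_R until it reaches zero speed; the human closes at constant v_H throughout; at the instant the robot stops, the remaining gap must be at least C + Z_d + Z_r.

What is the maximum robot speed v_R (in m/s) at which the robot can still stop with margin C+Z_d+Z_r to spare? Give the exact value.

v_R_max = 3/5 m/s = 0.6000 m/s

quadratic (1/4)·v² + (9/10)·v + (-63/100) = 0
  disc = (9/10)² − 4·(1/4)·(-63/100) = 36/25 ; √disc = 6/5
  v_R = (−(9/10) + 6/5) / (2·(1/4)) = 3/5 m/s
check:
T_s = v_R/a_R = (3/5)/2 = 0.3000 s
robot covers v_R·T_r = 0.6000·0.3000 = 0.1800 m before braking
robot under decel: 0.6000²/(2·2.0000) = 0.0900 m
human closes 1.2000·0.6000 = 0.7200 m
C+Z_d+Z_r = 0.0600+0.0600+0.0200 = 0.1400 m
sum ≈ 0.1800+0.0900+0.7200+0.1400 ≈ 1.1300 m = S ✓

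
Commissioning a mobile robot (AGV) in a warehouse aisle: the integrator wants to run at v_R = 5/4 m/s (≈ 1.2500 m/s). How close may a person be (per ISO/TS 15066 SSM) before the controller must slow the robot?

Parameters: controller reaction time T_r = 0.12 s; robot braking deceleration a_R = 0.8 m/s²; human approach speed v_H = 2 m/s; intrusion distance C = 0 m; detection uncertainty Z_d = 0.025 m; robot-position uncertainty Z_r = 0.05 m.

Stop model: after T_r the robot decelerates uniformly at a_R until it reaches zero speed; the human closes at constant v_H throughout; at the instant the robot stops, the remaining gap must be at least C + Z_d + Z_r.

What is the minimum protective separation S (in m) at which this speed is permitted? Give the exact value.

T_s = v_R/a_R = (5/4)/(4/5) = 1.5625 s
reaction-phase robot travel = 1.2500·0.1200 = 0.1500 m
robot under decel: 1.2500²/(2·0.8000) = 0.9766 m
person approaches 2.0000·(0.1200+1.5625) = 3.3650 m
residual clearance needed = 0.0000+0.0250+0.0500 = 0.0750 m
S_min ≈ 0.1500+0.9766+3.3650+0.0750  ⇒  S_min = 14613/3200 m

S_min = 14613/3200 m = 4.5666 m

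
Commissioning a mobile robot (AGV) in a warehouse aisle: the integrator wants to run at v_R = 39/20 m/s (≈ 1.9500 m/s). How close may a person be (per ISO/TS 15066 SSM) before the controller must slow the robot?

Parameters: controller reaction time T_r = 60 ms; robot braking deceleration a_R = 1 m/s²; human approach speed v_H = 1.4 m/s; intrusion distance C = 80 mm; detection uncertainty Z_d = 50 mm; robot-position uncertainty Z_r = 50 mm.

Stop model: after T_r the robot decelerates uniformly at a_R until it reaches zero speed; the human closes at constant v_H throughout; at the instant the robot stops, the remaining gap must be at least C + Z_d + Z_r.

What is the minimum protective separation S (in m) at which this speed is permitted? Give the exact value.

T_s = v_R/a_R = (39/20)/1 = 1.9500 s
robot in T_r: 1.9500·0.0600 = 0.1170 m
braking distance = 1.9500²/(2·1.0000) = 1.9013 m
human closes 1.4000·2.0100 = 2.8140 m
margins: 0.0800+0.0500+0.0500 = 0.1800 m
S_min ≈ 0.1170+1.9013+2.8140+0.1800  ⇒  S_min = 20049/4000 m

S_min = 20049/4000 m = 5.0122 m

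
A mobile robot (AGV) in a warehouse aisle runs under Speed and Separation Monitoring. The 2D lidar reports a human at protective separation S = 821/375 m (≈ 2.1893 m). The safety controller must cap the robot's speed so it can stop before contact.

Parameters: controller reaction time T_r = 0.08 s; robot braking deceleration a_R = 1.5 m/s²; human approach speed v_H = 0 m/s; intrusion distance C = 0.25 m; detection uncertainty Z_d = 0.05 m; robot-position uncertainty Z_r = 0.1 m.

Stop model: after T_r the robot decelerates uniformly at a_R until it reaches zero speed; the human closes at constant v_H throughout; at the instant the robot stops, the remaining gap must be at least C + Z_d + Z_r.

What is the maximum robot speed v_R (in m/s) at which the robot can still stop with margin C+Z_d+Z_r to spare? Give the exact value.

v_R_max = 11/5 m/s = 2.2000 m/s

quadratic (1/3)·v² + (2/25)·v + (-671/375) = 0
  disc = (2/25)² − 4·(1/3)·(-671/375) = 13456/5625 ; √disc = 116/75
  v_R = (−(2/25) + 116/75) / (2·(1/3)) = 11/5 m/s
check:
braking lasts T_s = (11/5)/(3/2) = 1.4667 s
robot in T_r: 2.2000·0.0800 = 0.1760 m
robot under decel: 2.2000²/(2·1.5000) = 1.6133 m
human closes 0.0000·1.5467 = 0.0000 m
C+Z_d+Z_r = 0.2500+0.0500+0.1000 = 0.4000 m
sum ≈ 0.1760+1.6133+0.0000+0.4000 ≈ 2.1893 m = S ✓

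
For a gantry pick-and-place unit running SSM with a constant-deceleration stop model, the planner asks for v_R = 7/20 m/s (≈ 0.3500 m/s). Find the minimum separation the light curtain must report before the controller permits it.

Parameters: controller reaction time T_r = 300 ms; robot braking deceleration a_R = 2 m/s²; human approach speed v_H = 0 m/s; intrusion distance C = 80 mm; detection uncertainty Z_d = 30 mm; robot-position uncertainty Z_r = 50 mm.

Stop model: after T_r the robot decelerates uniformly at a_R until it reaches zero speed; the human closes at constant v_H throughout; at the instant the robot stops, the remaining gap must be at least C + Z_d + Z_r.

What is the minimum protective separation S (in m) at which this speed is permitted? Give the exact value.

S_min = 473/1600 m = 0.2956 m

braking lasts T_s = (7/20)/2 = 0.1750 s
robot covers v_R·T_r = 0.3500·0.3000 = 0.1050 m before braking
robot under decel: 0.3500²/(2·2.0000) = 0.0306 m
human over T_r+T_s: 0.0000·(0.3000+0.1750) = 0.0000 m
margins: 0.0800+0.0300+0.0500 = 0.1600 m
S_min ≈ 0.1050+0.0306+0.0000+0.1600  ⇒  S_min = 473/1600 m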